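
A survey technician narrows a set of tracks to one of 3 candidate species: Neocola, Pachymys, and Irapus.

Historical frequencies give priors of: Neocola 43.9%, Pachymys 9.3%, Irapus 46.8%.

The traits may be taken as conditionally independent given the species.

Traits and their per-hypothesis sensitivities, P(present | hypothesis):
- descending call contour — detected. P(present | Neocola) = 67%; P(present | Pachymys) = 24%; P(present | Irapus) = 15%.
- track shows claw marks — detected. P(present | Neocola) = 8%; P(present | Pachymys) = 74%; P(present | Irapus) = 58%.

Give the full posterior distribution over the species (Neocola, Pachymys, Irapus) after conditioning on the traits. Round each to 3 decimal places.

0.291, 0.205, 0.504

By Bayes' rule with conditional independence, the unnormalized weight for each hypothesis is prior × ∏ likelihoods:
  Neocola: 0.439 × 0.67 × 0.08 = 0.02353
  Pachymys: 0.093 × 0.24 × 0.74 = 0.016517
  Irapus: 0.468 × 0.15 × 0.58 = 0.040716
The unnormalized weights sum to 0.080763.
P(Neocola | evidence) = 0.02353 / 0.080763 ≈ 0.291
P(Pachymys | evidence) = 0.016517 / 0.080763 ≈ 0.205
P(Irapus | evidence) = 0.040716 / 0.080763 ≈ 0.504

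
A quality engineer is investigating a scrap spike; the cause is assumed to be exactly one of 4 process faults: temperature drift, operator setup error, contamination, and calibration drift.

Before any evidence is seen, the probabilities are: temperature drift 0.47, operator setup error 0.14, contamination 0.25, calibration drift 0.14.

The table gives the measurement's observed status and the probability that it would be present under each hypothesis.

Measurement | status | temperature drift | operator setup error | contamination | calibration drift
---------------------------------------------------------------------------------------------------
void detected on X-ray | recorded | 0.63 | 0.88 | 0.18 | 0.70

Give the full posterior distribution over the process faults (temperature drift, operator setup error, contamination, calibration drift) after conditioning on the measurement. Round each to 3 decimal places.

By Bayes' rule, the unnormalized weight for each hypothesis is prior × likelihood:
  temperature drift: 0.47 × 0.63 = 0.2961
  operator setup error: 0.14 × 0.88 = 0.1232
  contamination: 0.25 × 0.18 = 0.045
  calibration drift: 0.14 × 0.70 = 0.098
The unnormalized weights sum to 0.5623.
P(temperature drift | evidence) = 0.2961 / 0.5623 ≈ 0.527
P(operator setup error | evidence) = 0.1232 / 0.5623 ≈ 0.219
P(contamination | evidence) = 0.045 / 0.5623 ≈ 0.080
P(calibration drift | evidence) = 0.098 / 0.5623 ≈ 0.174

0.527, 0.219, 0.080, 0.174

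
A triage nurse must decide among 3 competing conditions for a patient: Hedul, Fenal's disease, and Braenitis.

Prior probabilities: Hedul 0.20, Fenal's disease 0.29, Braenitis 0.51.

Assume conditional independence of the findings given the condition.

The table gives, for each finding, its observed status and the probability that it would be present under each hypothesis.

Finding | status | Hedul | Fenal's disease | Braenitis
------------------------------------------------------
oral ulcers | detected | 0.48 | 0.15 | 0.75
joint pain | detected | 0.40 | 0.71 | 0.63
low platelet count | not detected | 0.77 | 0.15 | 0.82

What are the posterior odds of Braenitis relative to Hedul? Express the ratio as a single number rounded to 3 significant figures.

The normalizing constant cancels in an odds ratio, so compute prior × likelihood for the two hypotheses only (using 1 − P(present | H) for each absent finding):
  Braenitis: 0.51 × 0.75 × 0.63 × (1 − 0.82) = 0.043376
  Hedul: 0.20 × 0.48 × 0.40 × (1 − 0.77) = 0.008832
Posterior odds = 0.043376 / 0.008832 ≈ 4.91.

4.91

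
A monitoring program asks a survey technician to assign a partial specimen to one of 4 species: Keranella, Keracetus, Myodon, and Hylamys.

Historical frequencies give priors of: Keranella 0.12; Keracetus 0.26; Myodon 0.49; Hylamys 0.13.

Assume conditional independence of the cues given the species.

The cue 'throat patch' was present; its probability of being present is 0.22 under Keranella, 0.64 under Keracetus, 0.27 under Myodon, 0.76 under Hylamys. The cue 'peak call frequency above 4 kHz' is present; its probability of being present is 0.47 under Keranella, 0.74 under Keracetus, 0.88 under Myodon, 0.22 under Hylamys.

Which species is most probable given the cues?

For each hypothesis, the unnormalized posterior weight is prior × product of the cue likelihoods:
  Keranella: 0.12 × 0.22 × 0.47 = 0.012408
  Keracetus: 0.26 × 0.64 × 0.74 = 0.12314
  Myodon: 0.49 × 0.27 × 0.88 = 0.11642
  Hylamys: 0.13 × 0.76 × 0.22 = 0.021736
Normalizing constant Z = 0.012408 + 0.12314 + 0.11642 + 0.021736 = 0.2737.
P(Keranella | evidence) ≈ 0.012408 / 0.2737 ≈ 0.045
P(Keracetus | evidence) ≈ 0.12314 / 0.2737 ≈ 0.450
P(Myodon | evidence) ≈ 0.11642 / 0.2737 ≈ 0.425
P(Hylamys | evidence) ≈ 0.021736 / 0.2737 ≈ 0.079
The largest is 0.450, so Keracetus is most probable.

Keracetus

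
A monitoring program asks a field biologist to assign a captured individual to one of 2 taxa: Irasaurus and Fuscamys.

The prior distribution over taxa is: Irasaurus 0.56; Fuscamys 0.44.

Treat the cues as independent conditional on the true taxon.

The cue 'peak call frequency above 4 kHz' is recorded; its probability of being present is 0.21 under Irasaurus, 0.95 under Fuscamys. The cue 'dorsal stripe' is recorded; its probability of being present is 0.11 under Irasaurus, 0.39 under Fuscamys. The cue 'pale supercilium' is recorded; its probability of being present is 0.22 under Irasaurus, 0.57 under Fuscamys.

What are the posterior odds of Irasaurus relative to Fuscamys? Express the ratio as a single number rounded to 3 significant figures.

0.0306

Posterior odds equal prior odds times the likelihood ratio; only the two competing hypotheses matter.
  Irasaurus: 0.56 × 0.21 × 0.11 × 0.22 = 0.0028459
  Fuscamys: 0.44 × 0.95 × 0.39 × 0.57 = 0.092921
Odds(Irasaurus : Fuscamys) = 0.0028459 / 0.092921 ≈ 0.0306.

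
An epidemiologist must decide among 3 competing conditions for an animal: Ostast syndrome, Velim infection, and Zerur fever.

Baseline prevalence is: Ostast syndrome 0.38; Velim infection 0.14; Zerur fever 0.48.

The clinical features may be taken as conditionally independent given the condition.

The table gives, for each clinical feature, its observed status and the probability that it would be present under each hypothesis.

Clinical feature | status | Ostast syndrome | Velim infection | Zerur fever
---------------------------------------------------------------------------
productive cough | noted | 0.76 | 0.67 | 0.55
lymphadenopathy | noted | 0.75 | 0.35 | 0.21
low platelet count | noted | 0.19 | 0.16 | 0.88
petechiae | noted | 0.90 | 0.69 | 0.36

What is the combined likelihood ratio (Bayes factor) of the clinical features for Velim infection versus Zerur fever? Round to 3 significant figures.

Take the product of per-clinical feature likelihoods under each hypothesis, then divide.
  Velim infection: 0.67 × 0.35 × 0.16 × 0.69 = 0.025889
  Zerur fever: 0.55 × 0.21 × 0.88 × 0.36 = 0.03659
Bayes factor = 0.025889 / 0.03659 ≈ 0.708

0.708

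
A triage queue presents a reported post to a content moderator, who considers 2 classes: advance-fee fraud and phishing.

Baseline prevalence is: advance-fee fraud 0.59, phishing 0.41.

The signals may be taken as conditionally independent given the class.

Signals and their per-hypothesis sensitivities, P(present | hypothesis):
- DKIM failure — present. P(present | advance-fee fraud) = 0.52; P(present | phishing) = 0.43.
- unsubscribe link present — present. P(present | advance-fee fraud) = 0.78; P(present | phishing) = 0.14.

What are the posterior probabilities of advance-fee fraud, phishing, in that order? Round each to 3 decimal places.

Multiply each prior by the joint likelihood of the signal pattern:
  advance-fee fraud: 0.59 × 0.52 × 0.78 = 0.2393
  phishing: 0.41 × 0.43 × 0.14 = 0.024682
The unnormalized weights sum to 0.26399.
P(advance-fee fraud | evidence) = 0.2393 / 0.26399 ≈ 0.907
P(phishing | evidence) = 0.024682 / 0.26399 ≈ 0.093

0.907, 0.093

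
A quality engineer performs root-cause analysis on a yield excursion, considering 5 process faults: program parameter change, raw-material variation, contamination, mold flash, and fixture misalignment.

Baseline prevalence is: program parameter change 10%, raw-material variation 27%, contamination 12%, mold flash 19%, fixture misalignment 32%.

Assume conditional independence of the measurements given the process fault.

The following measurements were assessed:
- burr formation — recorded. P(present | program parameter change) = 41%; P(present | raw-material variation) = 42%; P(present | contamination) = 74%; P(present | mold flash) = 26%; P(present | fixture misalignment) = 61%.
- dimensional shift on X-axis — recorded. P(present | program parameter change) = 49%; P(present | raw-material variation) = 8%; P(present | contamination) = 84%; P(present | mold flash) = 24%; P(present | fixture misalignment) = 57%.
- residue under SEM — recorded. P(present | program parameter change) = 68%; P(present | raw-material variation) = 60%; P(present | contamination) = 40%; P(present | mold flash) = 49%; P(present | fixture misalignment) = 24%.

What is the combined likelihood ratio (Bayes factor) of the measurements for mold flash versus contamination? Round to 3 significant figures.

0.123

The Bayes factor is the ratio of the joint likelihoods of the measurement pattern under the two hypotheses.
  mold flash: 0.26 × 0.24 × 0.49 = 0.030576
  contamination: 0.74 × 0.84 × 0.40 = 0.24864
Bayes factor = 0.030576 / 0.24864 ≈ 0.123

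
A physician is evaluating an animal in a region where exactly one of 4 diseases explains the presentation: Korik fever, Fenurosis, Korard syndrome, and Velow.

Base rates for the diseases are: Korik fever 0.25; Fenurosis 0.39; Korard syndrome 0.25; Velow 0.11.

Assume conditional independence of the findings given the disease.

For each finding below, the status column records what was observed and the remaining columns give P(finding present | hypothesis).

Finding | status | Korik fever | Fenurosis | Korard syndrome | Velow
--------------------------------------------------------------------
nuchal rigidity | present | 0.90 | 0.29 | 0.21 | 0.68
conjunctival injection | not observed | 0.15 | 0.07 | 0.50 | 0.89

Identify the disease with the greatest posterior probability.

For each hypothesis, the unnormalized posterior weight is prior × product of the finding likelihoods (using 1 − P(present | H) for each absent finding):
  Korik fever: 0.25 × 0.90 × (1 − 0.15) = 0.19125
  Fenurosis: 0.39 × 0.29 × (1 − 0.07) = 0.10518
  Korard syndrome: 0.25 × 0.21 × (1 − 0.50) = 0.02625
  Velow: 0.11 × 0.68 × (1 − 0.89) = 0.008228
Normalizing constant Z = 0.19125 + 0.10518 + 0.02625 + 0.008228 = 0.33091.
P(Korik fever | evidence) ≈ 0.19125 / 0.33091 ≈ 0.578
P(Fenurosis | evidence) ≈ 0.10518 / 0.33091 ≈ 0.318
P(Korard syndrome | evidence) ≈ 0.02625 / 0.33091 ≈ 0.079
P(Velow | evidence) ≈ 0.008228 / 0.33091 ≈ 0.025
The largest is 0.578, so Korik fever is most probable.

Korik fever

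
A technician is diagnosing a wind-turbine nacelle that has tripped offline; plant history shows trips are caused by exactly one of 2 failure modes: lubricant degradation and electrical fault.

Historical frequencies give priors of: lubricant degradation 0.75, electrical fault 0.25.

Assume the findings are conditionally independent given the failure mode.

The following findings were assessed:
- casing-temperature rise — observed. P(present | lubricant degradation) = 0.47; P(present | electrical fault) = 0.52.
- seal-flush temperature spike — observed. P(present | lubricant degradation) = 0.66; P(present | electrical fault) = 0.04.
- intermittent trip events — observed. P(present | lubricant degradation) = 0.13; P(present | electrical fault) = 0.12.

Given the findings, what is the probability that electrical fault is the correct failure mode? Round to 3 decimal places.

By Bayes' rule with conditional independence, the unnormalized weight for each hypothesis is prior × ∏ likelihoods:
  lubricant degradation: 0.75 × 0.47 × 0.66 × 0.13 = 0.030245
  electrical fault: 0.25 × 0.52 × 0.04 × 0.12 = 0.000624
Normalizing constant Z = 0.030245 + 0.000624 = 0.030869.
P(electrical fault | evidence) = 0.000624 / 0.030869 ≈ 0.020.

0.020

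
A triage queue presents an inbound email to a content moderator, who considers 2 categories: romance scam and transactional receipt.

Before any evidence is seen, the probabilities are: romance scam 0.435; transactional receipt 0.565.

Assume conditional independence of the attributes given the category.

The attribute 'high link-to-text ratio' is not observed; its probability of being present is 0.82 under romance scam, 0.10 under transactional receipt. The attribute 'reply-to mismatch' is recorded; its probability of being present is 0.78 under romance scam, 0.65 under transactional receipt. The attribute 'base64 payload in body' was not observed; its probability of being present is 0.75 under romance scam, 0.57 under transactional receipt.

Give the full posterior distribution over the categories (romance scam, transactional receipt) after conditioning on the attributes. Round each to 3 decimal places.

Multiply each prior by the joint likelihood of the attribute pattern (using 1 − P(present | H) for each absent attribute):
  romance scam: 0.435 × (1 − 0.82) × 0.78 × (1 − 0.75) = 0.015269
  transactional receipt: 0.565 × (1 − 0.10) × 0.65 × (1 − 0.57) = 0.14213
Marginal likelihood of the evidence = 0.15739.
P(romance scam | evidence) = 0.015269 / 0.15739 ≈ 0.097
P(transactional receipt | evidence) = 0.14213 / 0.15739 ≈ 0.903

0.097, 0.903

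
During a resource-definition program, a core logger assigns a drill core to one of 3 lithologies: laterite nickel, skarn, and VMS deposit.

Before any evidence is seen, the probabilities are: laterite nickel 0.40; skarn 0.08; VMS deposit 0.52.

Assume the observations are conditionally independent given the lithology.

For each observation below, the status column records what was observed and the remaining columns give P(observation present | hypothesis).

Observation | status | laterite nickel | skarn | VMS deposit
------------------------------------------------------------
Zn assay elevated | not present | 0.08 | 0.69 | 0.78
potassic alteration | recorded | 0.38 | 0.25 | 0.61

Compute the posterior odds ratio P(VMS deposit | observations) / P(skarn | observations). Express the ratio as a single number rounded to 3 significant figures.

11.3

Unnormalized posterior weight (prior times the observation likelihoods) for each of the two hypotheses (using 1 − P(present | H) for each absent observation):
  VMS deposit: 0.52 × (1 − 0.78) × 0.61 = 0.069784
  skarn: 0.08 × (1 − 0.69) × 0.25 = 0.0062
Odds(VMS deposit : skarn) = 0.069784 / 0.0062 ≈ 11.3.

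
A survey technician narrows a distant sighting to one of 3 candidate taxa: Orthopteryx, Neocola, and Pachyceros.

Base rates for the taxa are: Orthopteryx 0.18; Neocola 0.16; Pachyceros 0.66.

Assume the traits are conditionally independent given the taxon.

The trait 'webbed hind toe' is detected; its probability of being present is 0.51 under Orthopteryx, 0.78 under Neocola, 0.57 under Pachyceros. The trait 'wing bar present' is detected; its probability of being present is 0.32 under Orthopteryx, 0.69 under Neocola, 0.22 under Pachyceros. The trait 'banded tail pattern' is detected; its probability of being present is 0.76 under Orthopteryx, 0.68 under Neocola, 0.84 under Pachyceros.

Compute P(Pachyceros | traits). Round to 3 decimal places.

For each hypothesis, the unnormalized posterior weight is prior × product of the trait likelihoods:
  Orthopteryx: 0.18 × 0.51 × 0.32 × 0.76 = 0.022326
  Neocola: 0.16 × 0.78 × 0.69 × 0.68 = 0.058556
  Pachyceros: 0.66 × 0.57 × 0.22 × 0.84 = 0.069522
The unnormalized weights sum to 0.1504.
P(Pachyceros | evidence) = 0.069522 / 0.1504 ≈ 0.462.

0.462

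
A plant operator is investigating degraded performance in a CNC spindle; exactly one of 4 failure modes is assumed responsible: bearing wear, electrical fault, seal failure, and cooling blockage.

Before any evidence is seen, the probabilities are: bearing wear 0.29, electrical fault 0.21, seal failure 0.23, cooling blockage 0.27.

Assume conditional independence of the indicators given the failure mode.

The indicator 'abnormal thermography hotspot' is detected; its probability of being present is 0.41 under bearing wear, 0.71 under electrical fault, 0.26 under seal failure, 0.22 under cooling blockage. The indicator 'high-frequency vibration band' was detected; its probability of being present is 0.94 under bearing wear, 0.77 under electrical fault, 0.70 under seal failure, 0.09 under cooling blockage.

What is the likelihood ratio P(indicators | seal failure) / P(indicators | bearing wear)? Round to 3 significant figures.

0.472

Take the product of per-indicator likelihoods under each hypothesis, then divide.
  seal failure: 0.26 × 0.70 = 0.182
  bearing wear: 0.41 × 0.94 = 0.3854
Bayes factor = 0.182 / 0.3854 ≈ 0.472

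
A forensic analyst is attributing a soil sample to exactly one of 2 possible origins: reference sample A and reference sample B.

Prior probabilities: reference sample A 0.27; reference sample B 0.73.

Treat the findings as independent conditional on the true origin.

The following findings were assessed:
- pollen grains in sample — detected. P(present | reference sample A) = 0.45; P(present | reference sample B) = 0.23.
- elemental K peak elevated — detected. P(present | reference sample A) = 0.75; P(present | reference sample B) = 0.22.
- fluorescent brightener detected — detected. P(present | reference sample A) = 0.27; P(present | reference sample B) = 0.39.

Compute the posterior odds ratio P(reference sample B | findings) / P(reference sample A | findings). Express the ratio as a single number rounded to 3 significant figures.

0.586

Unnormalized posterior weight (prior times the finding likelihoods) for each of the two hypotheses:
  reference sample B: 0.73 × 0.23 × 0.22 × 0.39 = 0.014406
  reference sample A: 0.27 × 0.45 × 0.75 × 0.27 = 0.024604
Posterior odds = 0.014406 / 0.024604 ≈ 0.586.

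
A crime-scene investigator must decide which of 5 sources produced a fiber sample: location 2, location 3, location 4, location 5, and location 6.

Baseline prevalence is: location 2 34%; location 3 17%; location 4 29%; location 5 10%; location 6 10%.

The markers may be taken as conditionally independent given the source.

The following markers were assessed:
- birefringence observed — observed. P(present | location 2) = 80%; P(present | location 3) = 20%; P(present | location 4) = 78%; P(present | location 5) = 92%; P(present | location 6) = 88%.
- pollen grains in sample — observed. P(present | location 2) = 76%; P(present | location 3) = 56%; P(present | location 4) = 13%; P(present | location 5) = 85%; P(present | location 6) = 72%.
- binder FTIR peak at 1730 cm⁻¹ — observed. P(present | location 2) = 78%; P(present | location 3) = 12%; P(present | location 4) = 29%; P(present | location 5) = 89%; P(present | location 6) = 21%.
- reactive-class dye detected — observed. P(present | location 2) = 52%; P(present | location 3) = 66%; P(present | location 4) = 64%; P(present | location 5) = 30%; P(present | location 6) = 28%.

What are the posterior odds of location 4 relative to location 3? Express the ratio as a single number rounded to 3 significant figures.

3.62

Unnormalized posterior weight (prior times the marker likelihoods) for each of the two hypotheses:
  location 4: 0.29 × 0.78 × 0.13 × 0.29 × 0.64 = 0.0054578
  location 3: 0.17 × 0.20 × 0.56 × 0.12 × 0.66 = 0.001508
Odds(location 4 : location 3) = 0.0054578 / 0.001508 ≈ 3.62.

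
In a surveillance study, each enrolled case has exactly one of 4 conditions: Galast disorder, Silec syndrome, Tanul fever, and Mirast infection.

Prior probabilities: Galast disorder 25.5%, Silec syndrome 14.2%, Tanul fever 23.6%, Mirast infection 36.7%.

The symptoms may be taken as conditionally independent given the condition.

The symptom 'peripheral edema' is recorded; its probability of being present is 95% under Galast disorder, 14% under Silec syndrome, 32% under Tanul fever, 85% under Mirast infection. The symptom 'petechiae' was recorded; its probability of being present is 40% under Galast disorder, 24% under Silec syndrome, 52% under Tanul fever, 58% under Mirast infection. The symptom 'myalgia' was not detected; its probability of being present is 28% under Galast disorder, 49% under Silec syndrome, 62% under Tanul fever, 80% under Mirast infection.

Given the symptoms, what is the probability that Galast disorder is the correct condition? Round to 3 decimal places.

0.566

By Bayes' rule with conditional independence, the unnormalized weight for each hypothesis is prior × ∏ likelihoods (using 1 − P(present | H) for each absent symptom):
  Galast disorder: 0.255 × 0.95 × 0.40 × (1 − 0.28) = 0.069768
  Silec syndrome: 0.142 × 0.14 × 0.24 × (1 − 0.49) = 0.0024333
  Tanul fever: 0.236 × 0.32 × 0.52 × (1 − 0.62) = 0.014923
  Mirast infection: 0.367 × 0.85 × 0.58 × (1 − 0.80) = 0.036186
Marginal likelihood of the evidence = 0.12331.
P(Galast disorder | evidence) = 0.069768 / 0.12331 ≈ 0.566.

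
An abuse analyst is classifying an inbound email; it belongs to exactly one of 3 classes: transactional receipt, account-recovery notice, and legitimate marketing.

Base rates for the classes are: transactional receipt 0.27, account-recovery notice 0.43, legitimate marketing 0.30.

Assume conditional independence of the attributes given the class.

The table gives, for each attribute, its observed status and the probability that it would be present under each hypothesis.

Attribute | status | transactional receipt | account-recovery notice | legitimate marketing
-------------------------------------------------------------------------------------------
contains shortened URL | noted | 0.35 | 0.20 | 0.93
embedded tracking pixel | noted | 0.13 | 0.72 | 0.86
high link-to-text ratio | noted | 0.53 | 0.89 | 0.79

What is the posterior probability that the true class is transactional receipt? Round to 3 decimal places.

Multiply each prior by the joint likelihood of the attribute pattern:
  transactional receipt: 0.27 × 0.35 × 0.13 × 0.53 = 0.0065111
  account-recovery notice: 0.43 × 0.20 × 0.72 × 0.89 = 0.055109
  legitimate marketing: 0.30 × 0.93 × 0.86 × 0.79 = 0.18955
The unnormalized weights sum to 0.25117.
P(transactional receipt | evidence) = 0.0065111 / 0.25117 ≈ 0.026.

0.026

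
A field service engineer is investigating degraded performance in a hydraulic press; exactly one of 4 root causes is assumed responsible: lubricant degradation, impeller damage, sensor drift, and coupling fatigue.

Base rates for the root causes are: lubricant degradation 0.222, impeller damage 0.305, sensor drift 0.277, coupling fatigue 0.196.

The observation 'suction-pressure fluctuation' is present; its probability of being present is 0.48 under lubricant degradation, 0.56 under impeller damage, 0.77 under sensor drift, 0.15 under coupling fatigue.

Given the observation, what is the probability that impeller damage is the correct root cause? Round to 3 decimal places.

By Bayes' rule, the unnormalized weight for each hypothesis is prior × likelihood:
  lubricant degradation: 0.222 × 0.48 = 0.10656
  impeller damage: 0.305 × 0.56 = 0.1708
  sensor drift: 0.277 × 0.77 = 0.21329
  coupling fatigue: 0.196 × 0.15 = 0.0294
The unnormalized weights sum to 0.52005.
P(impeller damage | evidence) = 0.1708 / 0.52005 ≈ 0.328.

0.328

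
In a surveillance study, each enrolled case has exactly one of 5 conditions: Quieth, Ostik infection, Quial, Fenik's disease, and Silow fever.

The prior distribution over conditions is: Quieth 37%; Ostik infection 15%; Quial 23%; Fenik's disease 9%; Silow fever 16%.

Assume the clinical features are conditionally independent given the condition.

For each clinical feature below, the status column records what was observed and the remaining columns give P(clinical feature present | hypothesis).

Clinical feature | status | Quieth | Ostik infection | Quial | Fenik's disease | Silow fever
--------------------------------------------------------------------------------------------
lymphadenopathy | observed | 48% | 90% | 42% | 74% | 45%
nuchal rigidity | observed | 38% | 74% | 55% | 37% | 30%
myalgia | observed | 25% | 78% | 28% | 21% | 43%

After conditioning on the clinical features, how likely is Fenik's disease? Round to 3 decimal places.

0.042

For each hypothesis, the unnormalized posterior weight is prior × product of the clinical feature likelihoods:
  Quieth: 0.37 × 0.48 × 0.38 × 0.25 = 0.016872
  Ostik infection: 0.15 × 0.90 × 0.74 × 0.78 = 0.077922
  Quial: 0.23 × 0.42 × 0.55 × 0.28 = 0.014876
  Fenik's disease: 0.09 × 0.74 × 0.37 × 0.21 = 0.0051748
  Silow fever: 0.16 × 0.45 × 0.30 × 0.43 = 0.009288
The unnormalized weights sum to 0.12413.
P(Fenik's disease | evidence) = 0.0051748 / 0.12413 ≈ 0.042.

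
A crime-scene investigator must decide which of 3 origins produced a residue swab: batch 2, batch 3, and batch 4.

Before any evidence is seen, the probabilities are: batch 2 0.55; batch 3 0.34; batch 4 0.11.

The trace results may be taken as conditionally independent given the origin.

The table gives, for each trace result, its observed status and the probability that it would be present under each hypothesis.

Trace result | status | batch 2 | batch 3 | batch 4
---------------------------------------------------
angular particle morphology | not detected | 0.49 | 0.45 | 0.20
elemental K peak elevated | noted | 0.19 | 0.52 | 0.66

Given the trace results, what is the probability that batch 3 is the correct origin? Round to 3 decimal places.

Multiply each prior by the joint likelihood of the trace result pattern (using 1 − P(present | H) for each absent trace result):
  batch 2: 0.55 × (1 − 0.49) × 0.19 = 0.053295
  batch 3: 0.34 × (1 − 0.45) × 0.52 = 0.09724
  batch 4: 0.11 × (1 − 0.20) × 0.66 = 0.05808
The unnormalized weights sum to 0.20862.
P(batch 3 | evidence) = 0.09724 / 0.20862 ≈ 0.466.

0.466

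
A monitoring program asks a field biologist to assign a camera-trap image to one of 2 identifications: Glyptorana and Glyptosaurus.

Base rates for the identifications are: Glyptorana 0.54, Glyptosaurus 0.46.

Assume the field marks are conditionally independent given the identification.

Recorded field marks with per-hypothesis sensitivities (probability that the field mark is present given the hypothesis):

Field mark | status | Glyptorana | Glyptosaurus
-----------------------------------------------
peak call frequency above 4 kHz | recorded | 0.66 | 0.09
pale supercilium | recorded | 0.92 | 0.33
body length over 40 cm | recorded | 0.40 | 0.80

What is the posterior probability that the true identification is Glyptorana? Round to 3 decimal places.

By Bayes' rule with conditional independence, the unnormalized weight for each hypothesis is prior × ∏ likelihoods:
  Glyptorana: 0.54 × 0.66 × 0.92 × 0.40 = 0.13116
  Glyptosaurus: 0.46 × 0.09 × 0.33 × 0.80 = 0.01093
Marginal likelihood of the evidence = 0.14208.
P(Glyptorana | evidence) = 0.13116 / 0.14208 ≈ 0.923.

0.923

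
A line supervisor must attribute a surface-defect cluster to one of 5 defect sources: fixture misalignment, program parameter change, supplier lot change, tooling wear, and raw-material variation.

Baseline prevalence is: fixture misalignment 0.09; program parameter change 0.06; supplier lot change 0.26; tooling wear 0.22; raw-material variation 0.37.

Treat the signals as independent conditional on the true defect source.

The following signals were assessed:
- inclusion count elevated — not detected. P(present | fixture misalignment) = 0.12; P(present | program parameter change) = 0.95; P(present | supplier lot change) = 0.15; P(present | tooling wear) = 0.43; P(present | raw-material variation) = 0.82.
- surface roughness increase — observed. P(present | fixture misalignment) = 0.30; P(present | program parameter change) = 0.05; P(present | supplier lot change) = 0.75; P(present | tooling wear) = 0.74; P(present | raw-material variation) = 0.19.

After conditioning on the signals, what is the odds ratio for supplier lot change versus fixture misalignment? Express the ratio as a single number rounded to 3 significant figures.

The normalizing constant cancels in an odds ratio, so compute prior × likelihood for the two hypotheses only (using 1 − P(present | H) for each absent signal):
  supplier lot change: 0.26 × (1 − 0.15) × 0.75 = 0.16575
  fixture misalignment: 0.09 × (1 − 0.12) × 0.30 = 0.02376
Posterior odds = 0.16575 / 0.02376 ≈ 6.98.

6.98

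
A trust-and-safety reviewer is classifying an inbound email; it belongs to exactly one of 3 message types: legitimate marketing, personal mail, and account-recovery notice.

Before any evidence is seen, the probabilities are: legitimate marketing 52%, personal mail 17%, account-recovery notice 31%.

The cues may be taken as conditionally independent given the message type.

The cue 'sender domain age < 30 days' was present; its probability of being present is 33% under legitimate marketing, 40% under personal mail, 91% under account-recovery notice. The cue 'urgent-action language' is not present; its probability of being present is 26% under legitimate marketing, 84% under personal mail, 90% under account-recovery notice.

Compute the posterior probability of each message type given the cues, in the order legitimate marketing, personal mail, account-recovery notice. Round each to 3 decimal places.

0.765, 0.066, 0.170

For each hypothesis, the unnormalized posterior weight is prior × product of the cue likelihoods (using 1 − P(present | H) for each absent cue):
  legitimate marketing: 0.52 × 0.33 × (1 − 0.26) = 0.12698
  personal mail: 0.17 × 0.40 × (1 − 0.84) = 0.01088
  account-recovery notice: 0.31 × 0.91 × (1 − 0.90) = 0.02821
Normalizing constant Z = 0.12698 + 0.01088 + 0.02821 = 0.16607.
P(legitimate marketing | evidence) = 0.12698 / 0.16607 ≈ 0.765
P(personal mail | evidence) = 0.01088 / 0.16607 ≈ 0.066
P(account-recovery notice | evidence) = 0.02821 / 0.16607 ≈ 0.170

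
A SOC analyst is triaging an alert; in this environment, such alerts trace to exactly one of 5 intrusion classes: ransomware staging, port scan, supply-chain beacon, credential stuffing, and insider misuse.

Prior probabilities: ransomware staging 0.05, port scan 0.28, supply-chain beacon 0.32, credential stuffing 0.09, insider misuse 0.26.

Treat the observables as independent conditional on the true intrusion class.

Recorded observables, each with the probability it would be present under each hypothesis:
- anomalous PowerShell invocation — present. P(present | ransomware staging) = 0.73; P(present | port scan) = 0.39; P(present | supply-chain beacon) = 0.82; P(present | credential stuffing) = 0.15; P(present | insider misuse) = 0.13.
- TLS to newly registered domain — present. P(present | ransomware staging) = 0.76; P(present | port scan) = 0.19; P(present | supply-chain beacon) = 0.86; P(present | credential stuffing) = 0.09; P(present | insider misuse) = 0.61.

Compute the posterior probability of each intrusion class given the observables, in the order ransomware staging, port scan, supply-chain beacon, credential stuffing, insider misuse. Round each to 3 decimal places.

0.094, 0.070, 0.762, 0.004, 0.070

By Bayes' rule with conditional independence, the unnormalized weight for each hypothesis is prior × ∏ likelihoods:
  ransomware staging: 0.05 × 0.73 × 0.76 = 0.02774
  port scan: 0.28 × 0.39 × 0.19 = 0.020748
  supply-chain beacon: 0.32 × 0.82 × 0.86 = 0.22566
  credential stuffing: 0.09 × 0.15 × 0.09 = 0.001215
  insider misuse: 0.26 × 0.13 × 0.61 = 0.020618
The unnormalized weights sum to 0.29598.
P(ransomware staging | evidence) = 0.02774 / 0.29598 ≈ 0.094
P(port scan | evidence) = 0.020748 / 0.29598 ≈ 0.070
P(supply-chain beacon | evidence) = 0.22566 / 0.29598 ≈ 0.762
P(credential stuffing | evidence) = 0.001215 / 0.29598 ≈ 0.004
P(insider misuse | evidence) = 0.020618 / 0.29598 ≈ 0.070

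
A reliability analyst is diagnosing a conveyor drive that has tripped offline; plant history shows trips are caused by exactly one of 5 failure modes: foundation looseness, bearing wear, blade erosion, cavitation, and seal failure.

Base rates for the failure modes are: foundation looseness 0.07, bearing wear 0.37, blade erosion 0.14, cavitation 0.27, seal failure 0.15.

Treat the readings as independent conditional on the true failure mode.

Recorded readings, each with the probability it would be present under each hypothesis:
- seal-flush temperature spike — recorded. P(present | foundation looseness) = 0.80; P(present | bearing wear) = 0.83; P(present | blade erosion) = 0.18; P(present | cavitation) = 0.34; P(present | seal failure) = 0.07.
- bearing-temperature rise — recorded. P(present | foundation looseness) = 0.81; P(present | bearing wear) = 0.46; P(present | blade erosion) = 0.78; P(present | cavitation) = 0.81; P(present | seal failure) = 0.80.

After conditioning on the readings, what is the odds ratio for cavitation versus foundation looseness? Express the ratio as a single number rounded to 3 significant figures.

1.64

Posterior odds equal prior odds times the likelihood ratio; only the two competing hypotheses matter.
  cavitation: 0.27 × 0.34 × 0.81 = 0.074358
  foundation looseness: 0.07 × 0.80 × 0.81 = 0.04536
Odds(cavitation : foundation looseness) = 0.074358 / 0.04536 ≈ 1.64.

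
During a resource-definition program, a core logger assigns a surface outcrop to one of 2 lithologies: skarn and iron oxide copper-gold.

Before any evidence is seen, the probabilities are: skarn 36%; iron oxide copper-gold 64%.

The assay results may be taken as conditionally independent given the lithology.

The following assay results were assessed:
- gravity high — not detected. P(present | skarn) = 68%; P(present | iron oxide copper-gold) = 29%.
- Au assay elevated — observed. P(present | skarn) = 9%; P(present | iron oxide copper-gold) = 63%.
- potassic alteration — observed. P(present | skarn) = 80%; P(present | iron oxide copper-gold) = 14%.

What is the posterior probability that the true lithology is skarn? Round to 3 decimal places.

0.171

Multiply each prior by the joint likelihood of the assay result pattern (using 1 − P(present | H) for each absent assay result):
  skarn: 0.360 × (1 − 0.68) × 0.09 × 0.80 = 0.0082944
  iron oxide copper-gold: 0.640 × (1 − 0.29) × 0.63 × 0.14 = 0.040078
Normalizing constant Z = 0.0082944 + 0.040078 = 0.048372.
P(skarn | evidence) = 0.0082944 / 0.048372 ≈ 0.171.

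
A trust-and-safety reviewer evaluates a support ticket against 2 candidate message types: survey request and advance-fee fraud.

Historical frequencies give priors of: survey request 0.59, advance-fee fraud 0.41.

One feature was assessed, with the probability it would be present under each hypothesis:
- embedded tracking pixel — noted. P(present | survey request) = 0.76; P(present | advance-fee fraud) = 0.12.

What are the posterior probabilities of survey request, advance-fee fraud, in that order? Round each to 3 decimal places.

0.901, 0.099

For each hypothesis, the unnormalized posterior weight is prior × likelihood:
  survey request: 0.59 × 0.76 = 0.4484
  advance-fee fraud: 0.41 × 0.12 = 0.0492
Normalizing constant Z = 0.4484 + 0.0492 = 0.4976.
P(survey request | evidence) = 0.4484 / 0.4976 ≈ 0.901
P(advance-fee fraud | evidence) = 0.0492 / 0.4976 ≈ 0.099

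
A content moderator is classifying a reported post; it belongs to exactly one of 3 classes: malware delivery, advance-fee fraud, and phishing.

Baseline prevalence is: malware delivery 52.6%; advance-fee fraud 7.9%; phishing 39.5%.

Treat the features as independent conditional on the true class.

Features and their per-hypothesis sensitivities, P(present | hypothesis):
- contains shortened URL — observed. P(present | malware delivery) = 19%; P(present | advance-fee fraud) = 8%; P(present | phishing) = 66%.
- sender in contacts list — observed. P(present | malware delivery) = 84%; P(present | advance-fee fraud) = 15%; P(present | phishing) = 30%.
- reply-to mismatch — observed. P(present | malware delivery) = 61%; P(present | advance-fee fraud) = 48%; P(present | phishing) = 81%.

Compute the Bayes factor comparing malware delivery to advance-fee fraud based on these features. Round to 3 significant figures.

16.9

Joint likelihood of the feature pattern under each hypothesis:
  malware delivery: 0.19 × 0.84 × 0.61 = 0.097356
  advance-fee fraud: 0.08 × 0.15 × 0.48 = 0.00576
Bayes factor = 0.097356 / 0.00576 ≈ 16.9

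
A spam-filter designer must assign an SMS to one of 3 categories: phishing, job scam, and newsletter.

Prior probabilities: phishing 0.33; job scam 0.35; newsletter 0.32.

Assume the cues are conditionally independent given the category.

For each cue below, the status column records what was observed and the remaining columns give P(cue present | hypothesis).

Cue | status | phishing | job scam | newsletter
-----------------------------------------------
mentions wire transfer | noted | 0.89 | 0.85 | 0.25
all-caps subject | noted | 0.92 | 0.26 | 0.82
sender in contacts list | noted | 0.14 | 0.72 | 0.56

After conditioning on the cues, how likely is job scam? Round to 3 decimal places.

Multiply each prior by the joint likelihood of the cue pattern:
  phishing: 0.33 × 0.89 × 0.92 × 0.14 = 0.037829
  job scam: 0.35 × 0.85 × 0.26 × 0.72 = 0.055692
  newsletter: 0.32 × 0.25 × 0.82 × 0.56 = 0.036736
Normalizing constant Z = 0.037829 + 0.055692 + 0.036736 = 0.13026.
P(job scam | evidence) = 0.055692 / 0.13026 ≈ 0.428.

0.428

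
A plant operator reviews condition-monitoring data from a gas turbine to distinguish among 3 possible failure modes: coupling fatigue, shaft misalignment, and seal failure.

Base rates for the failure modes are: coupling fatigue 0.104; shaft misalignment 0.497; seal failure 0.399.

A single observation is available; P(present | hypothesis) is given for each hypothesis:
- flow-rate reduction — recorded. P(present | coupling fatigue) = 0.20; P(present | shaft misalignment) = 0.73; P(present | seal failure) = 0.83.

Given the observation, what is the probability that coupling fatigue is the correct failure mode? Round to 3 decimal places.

0.029

Multiply each prior by the likelihood of the observation:
  coupling fatigue: 0.104 × 0.20 = 0.0208
  shaft misalignment: 0.497 × 0.73 = 0.36281
  seal failure: 0.399 × 0.83 = 0.33117
Normalizing constant Z = 0.0208 + 0.36281 + 0.33117 = 0.71478.
P(coupling fatigue | evidence) = 0.0208 / 0.71478 ≈ 0.029.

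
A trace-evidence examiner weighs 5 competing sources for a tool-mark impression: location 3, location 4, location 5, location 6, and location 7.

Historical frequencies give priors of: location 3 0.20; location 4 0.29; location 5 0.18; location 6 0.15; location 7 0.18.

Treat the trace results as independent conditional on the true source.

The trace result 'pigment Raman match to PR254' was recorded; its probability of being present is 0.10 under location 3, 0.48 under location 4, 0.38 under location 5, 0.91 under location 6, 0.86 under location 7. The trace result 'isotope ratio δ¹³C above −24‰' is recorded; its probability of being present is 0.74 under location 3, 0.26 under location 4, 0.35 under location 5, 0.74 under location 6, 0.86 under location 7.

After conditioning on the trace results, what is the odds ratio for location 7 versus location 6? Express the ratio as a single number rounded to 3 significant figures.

1.32

Unnormalized posterior weight (prior times the trace result likelihoods) for each of the two hypotheses:
  location 7: 0.18 × 0.86 × 0.86 = 0.13313
  location 6: 0.15 × 0.91 × 0.74 = 0.10101
Posterior odds = 0.13313 / 0.10101 ≈ 1.32.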